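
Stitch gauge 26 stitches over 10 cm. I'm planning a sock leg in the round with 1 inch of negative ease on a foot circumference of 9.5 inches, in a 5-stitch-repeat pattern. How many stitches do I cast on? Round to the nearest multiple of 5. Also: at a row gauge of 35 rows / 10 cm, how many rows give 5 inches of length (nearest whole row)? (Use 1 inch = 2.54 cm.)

Finished = 9.5 − 1 = 8.5 inches.
8.5 inches × 2.54 = 21.59 cm.
26/10 = 2.6 sts per cm; 21.59 × 2.6 = 56.13 sts.
Nearest multiple of 5 → 55.
5 inches = 12.70 cm; × 3.5 = 44.45 → 44 rows.

Cast on 55 stitches; work 44 rows.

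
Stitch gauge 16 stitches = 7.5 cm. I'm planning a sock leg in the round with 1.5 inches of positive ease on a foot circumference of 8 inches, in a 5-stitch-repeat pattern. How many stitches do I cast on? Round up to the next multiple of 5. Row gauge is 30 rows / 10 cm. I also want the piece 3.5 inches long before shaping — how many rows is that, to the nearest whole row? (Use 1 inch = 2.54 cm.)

Cast on 55 stitches; work 27 rows.

Finished = 8 + 1.5 = 9.5 inches.
9.5 inches × 2.54 = 24.13 cm.
16/7.5 = 2.133 sts per cm; 24.13 × 2.133 = 51.48 sts.
Next multiple of 5 → 55.
3.5 inches = 8.89 cm; × 3 = 26.67 → 27 rows.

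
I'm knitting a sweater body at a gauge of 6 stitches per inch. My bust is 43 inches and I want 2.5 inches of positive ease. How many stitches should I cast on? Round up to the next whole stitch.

Cast on 273 stitches.

Finished = 43 + 2.5 = 45.5 in.
6 / 1 = 6 sts per inch.
45.50 × 6 = 273.00 sts.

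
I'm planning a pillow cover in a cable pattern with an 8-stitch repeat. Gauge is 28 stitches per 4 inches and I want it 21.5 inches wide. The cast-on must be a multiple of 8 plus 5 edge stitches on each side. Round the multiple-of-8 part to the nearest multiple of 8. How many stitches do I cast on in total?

Cast on 154 stitches.

28 / 4 = 7 sts per inch.
21.5 × 7 = 150.50 sts.
Less 10 edge sts → 140.50 for the repeat.
Nearest multiple of 8: 144.
Add back 10 edge sts → 154.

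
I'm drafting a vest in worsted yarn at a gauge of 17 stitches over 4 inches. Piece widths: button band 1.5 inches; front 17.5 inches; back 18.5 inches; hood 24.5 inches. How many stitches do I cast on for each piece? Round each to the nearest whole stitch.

button band 6; front 74; back 79; hood 104.

Rate = 17/4 = 4.25 sts per in.
button band: 1.5 × 4.25 = 6.38 → 6.
front: 17.5 × 4.25 = 74.38 → 74.
back: 18.5 × 4.25 = 78.62 → 79.
hood: 24.5 × 4.25 = 104.12 → 104.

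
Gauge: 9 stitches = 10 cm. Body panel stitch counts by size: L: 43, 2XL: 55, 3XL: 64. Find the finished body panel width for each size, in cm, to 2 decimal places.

L 47.78 cm; 2XL 61.11 cm; 3XL 71.11 cm.

9/10 = 0.9 sts per cm.
L: 43 / 0.9 = 47.778 → 47.78 cm.
2XL: 55 / 0.9 = 61.111 → 61.11 cm.
3XL: 64 / 0.9 = 71.111 → 71.11 cm.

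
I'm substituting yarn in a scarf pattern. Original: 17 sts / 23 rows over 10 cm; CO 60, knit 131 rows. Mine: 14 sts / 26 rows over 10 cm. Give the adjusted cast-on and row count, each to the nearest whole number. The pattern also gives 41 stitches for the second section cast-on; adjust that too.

Stitches: 60 × 14/17 = 49.41 → 49.
Rows: 131 × 26/23 = 148.09 → 148.
second section cast-on: 41 × 14/17 = 33.76 → 34.

Cast on 49 stitches; work 148 rows; second section cast-on 34 stitches.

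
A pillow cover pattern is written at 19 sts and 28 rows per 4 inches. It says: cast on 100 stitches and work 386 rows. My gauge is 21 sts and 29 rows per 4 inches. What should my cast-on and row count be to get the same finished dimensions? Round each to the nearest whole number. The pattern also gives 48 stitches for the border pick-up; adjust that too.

Cast on 111 stitches; work 400 rows; border pick-up 53 stitches.

Stitches: 100 × 21/19 = 110.53 → 111.
Rows: 386 × 29/28 = 399.79 → 400.
border pick-up: 48 × 21/19 = 53.05 → 53.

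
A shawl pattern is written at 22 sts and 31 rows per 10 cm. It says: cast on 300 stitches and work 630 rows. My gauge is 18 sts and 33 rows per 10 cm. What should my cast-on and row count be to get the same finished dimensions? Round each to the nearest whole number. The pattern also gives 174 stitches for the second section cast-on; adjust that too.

Stitches: 300 × 18/22 = 245.45 → 245.
Rows: 630 × 33/31 = 670.65 → 671.
second section cast-on: 174 × 18/22 = 142.36 → 142.

Cast on 245 stitches; work 671 rows; second section cast-on 142 stitches.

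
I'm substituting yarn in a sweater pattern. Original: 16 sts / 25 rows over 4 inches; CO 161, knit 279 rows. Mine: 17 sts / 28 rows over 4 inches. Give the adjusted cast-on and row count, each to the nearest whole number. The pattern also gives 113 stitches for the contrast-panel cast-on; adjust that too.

Stitches: 161 × 17/16 = 171.06 → 171.
Rows: 279 × 28/25 = 312.48 → 312.
contrast-panel cast-on: 113 × 17/16 = 120.06 → 120.

Cast on 171 stitches; work 312 rows; contrast-panel cast-on 120 stitches.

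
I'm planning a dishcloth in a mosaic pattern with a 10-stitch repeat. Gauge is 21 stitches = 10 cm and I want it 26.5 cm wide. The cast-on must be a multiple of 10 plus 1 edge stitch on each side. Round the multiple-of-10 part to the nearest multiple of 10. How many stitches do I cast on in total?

52 stitches.

21 / 10 = 2.1 sts per cm.
26.5 × 2.1 = 55.65 sts.
Less 2 edge sts → 53.65 for the repeat.
Nearest multiple of 10: 50.
Add back 2 edge sts → 52.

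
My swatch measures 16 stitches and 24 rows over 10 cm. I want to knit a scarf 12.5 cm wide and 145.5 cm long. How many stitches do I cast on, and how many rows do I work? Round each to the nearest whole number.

Cast on 20 stitches and work 349 rows.

Stitch gauge = 16/10 = 1.6 sts/cm; 12.5 × 1.6 = 20.00 → 20 sts.
Row gauge = 24/10 = 2.4 rows/cm; 145.5 × 2.4 = 349.20 → 349 rows.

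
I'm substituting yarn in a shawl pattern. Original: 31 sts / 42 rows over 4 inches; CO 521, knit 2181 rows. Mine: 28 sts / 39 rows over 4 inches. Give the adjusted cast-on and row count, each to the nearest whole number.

Cast on 471 stitches; work 2025 rows.

Stitches: 521 × 28/31 = 470.58 → 471.
Rows: 2181 × 39/42 = 2025.21 → 2025.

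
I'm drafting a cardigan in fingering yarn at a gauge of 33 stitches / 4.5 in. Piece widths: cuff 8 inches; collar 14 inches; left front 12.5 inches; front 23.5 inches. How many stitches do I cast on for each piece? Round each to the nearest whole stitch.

Rate = 33/4.5 = 7.333 sts per in.
cuff: 8 × 7.333 = 58.67 → 59.
collar: 14 × 7.333 = 102.67 → 103.
left front: 12.5 × 7.333 = 91.67 → 92.
front: 23.5 × 7.333 = 172.33 → 172.

cuff 59; collar 103; left front 92; front 172.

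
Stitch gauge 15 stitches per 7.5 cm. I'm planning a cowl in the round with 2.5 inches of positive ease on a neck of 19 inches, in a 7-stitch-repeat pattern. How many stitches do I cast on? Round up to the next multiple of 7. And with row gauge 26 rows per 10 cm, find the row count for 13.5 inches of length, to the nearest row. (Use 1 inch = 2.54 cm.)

Cast on 112 stitches; work 89 rows.

Finished = 19 + 2.5 = 21.5 inches.
21.5 inches × 2.54 = 54.61 cm.
15/7.5 = 2 sts per cm; 54.61 × 2 = 109.22 sts.
Next multiple of 7 → 112.
13.5 inches = 34.29 cm; × 2.6 = 89.15 → 89 rows.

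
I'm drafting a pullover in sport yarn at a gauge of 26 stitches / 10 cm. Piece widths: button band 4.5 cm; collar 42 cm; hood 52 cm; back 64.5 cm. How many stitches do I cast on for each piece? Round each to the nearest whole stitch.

button band 12; collar 109; hood 135; back 168.

Rate = 26/10 = 2.6 sts per cm.
button band: 4.5 × 2.6 = 11.70 → 12.
collar: 42 × 2.6 = 109.20 → 109.
hood: 52 × 2.6 = 135.20 → 135.
back: 64.5 × 2.6 = 167.70 → 168.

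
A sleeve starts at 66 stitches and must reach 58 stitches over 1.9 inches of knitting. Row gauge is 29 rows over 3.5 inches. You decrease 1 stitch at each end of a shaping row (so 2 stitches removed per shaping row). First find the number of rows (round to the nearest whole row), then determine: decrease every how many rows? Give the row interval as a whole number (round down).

Rows = 1.9 × 8.286 = 15.7 → 16 rows.
Stitches to remove: 8 → 4 shaping rows (at 2 st each).
16 / 4 = 4.00 → every 4 rows.

Decrease every 4th row.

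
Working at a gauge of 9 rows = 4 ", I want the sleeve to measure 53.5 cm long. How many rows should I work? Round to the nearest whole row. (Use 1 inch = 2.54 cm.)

53.5 cm = 21.06 in.
9 rows / 4 in = 2.25 rows per inch.
21.06 × 2.25 = 47.39 rows.
Round to nearest → 47.

47 rows.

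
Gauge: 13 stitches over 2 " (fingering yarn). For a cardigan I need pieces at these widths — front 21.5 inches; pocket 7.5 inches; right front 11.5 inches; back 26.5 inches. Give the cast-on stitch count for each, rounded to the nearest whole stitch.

Rate = 13/2 = 6.5 sts per in.
front: 21.5 × 6.5 = 139.75 → 140.
pocket: 7.5 × 6.5 = 48.75 → 49.
right front: 11.5 × 6.5 = 74.75 → 75.
back: 26.5 × 6.5 = 172.25 → 172.

front 140; pocket 49; right front 75; back 172.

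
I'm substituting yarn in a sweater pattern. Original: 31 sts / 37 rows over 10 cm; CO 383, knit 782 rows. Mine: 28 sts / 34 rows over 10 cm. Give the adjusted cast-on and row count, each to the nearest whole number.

Cast on 346 stitches; work 719 rows.

Stitches: 383 × 28/31 = 345.94 → 346.
Rows: 782 × 34/37 = 718.59 → 719.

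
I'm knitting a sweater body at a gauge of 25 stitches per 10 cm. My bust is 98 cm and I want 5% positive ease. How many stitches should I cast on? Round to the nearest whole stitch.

Cast on 257 stitches.

Finished = 98 × 1.05 = 102.90 cm.
25 / 10 = 2.5 sts per cm.
102.90 × 2.5 = 257.25 sts.
→ 257 sts.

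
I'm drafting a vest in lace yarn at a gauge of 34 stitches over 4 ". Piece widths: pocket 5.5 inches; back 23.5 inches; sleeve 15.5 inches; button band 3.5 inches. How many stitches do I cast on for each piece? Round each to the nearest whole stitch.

pocket 47; back 200; sleeve 132; button band 30.

Rate = 34/4 = 8.5 sts per in.
pocket: 5.5 × 8.5 = 46.75 → 47.
back: 23.5 × 8.5 = 199.75 → 200.
sleeve: 15.5 × 8.5 = 131.75 → 132.
button band: 3.5 × 8.5 = 29.75 → 30.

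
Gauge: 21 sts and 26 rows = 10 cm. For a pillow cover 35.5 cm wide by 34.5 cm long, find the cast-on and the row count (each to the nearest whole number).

Stitch gauge = 21/10 = 2.1 sts/cm; 35.5 × 2.1 = 74.55 → 75 sts.
Row gauge = 26/10 = 2.6 rows/cm; 34.5 × 2.6 = 89.70 → 90 rows.

Cast on 75 stitches and work 90 rows.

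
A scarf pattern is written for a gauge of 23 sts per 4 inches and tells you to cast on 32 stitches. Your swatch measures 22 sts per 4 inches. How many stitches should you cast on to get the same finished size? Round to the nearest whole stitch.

Cast on 31 stitches.

Scale factor = 22 / 23 = 0.957.
32 × 22 / 23 = 30.61 sts.
→ 31 sts.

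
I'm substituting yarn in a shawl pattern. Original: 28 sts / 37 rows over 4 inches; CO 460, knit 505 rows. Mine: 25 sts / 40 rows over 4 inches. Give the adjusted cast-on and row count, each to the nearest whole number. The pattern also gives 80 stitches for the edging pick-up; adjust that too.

Cast on 411 stitches; work 546 rows; edging pick-up 71 stitches.

Stitches: 460 × 25/28 = 410.71 → 411.
Rows: 505 × 40/37 = 545.95 → 546.
edging pick-up: 80 × 25/28 = 71.43 → 71.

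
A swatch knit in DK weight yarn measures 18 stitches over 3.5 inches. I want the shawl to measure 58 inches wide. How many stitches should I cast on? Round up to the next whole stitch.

18 stitches / 3.5 in = 5.143 stitches per inch.
58 × 5.143 = 298.29 stitches.
Round up → 299.

299 stitches.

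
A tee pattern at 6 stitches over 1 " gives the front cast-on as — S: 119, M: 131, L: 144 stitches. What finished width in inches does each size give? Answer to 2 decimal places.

6/1 = 6 sts per in.
S: 119 / 6 = 19.833 → 19.83 in.
M: 131 / 6 = 21.833 → 21.83 in.
L: 144 / 6 = 24.000 → 24.00 in.

S 19.83 inches; M 21.83 inches; L 24.00 inches.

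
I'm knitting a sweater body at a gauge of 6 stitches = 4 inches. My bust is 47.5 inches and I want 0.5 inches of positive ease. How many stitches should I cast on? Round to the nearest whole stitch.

Finished = 47.5 + 0.5 = 48 in.
6 / 4 = 1.5 sts per inch.
48.00 × 1.5 = 72.00 sts.

Cast on 72 stitches.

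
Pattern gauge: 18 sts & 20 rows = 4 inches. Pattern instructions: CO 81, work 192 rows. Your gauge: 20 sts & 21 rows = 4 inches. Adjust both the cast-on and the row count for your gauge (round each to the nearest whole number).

Cast on 90 stitches; work 202 rows.

Stitches: 81 × 20/18 = 90.00 → 90.
Rows: 192 × 21/20 = 201.60 → 202.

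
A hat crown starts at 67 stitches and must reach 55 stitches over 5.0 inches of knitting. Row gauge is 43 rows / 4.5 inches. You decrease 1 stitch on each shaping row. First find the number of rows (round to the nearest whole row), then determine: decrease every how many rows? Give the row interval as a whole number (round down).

Rows = 5.0 × 9.556 = 47.8 → 48 rows.
Stitches to remove: 12 → 12 shaping rows (at 1 st each).
48 / 12 = 4.00 → every 4 rows.

Decrease every 4th row.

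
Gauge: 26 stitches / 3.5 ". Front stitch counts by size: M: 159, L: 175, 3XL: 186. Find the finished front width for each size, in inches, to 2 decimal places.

26/3.5 = 7.429 sts per in.
M: 159 / 7.429 = 21.404 → 21.40 in.
L: 175 / 7.429 = 23.558 → 23.56 in.
3XL: 186 / 7.429 = 25.038 → 25.04 in.

M 21.40 inches; L 23.56 inches; 3XL 25.04 inches.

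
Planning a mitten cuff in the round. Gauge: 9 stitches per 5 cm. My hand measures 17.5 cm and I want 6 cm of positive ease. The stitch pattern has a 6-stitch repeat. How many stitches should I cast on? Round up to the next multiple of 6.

Finished = 17.5 + 6 = 23.5 cm.
9 / 5 = 1.8 sts/cm.
23.5 × 1.8 = 42.30 sts.
Next multiple of 6: 48.

48 stitches.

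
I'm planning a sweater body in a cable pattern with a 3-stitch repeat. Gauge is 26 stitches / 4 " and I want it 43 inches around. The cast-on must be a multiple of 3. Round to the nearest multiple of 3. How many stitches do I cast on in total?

Cast on 279 stitches.

26 / 4 = 6.5 sts per inch.
43 × 6.5 = 279.50 sts.
Nearest multiple of 3: 279.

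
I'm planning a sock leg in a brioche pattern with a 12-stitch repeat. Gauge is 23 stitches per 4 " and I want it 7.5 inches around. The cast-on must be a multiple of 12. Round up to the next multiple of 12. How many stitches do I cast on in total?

CO 48 sts.

23 / 4 = 5.75 sts per inch.
7.5 × 5.75 = 43.12 sts.
Next multiple of 12: 48.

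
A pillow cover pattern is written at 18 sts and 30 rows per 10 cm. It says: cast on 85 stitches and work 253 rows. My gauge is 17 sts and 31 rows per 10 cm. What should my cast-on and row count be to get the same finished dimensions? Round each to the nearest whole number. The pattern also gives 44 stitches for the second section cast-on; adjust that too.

Cast on 80 stitches; work 261 rows; second section cast-on 42 stitches.

Stitches: 85 × 17/18 = 80.28 → 80.
Rows: 253 × 31/30 = 261.43 → 261.
second section cast-on: 44 × 17/18 = 41.56 → 42.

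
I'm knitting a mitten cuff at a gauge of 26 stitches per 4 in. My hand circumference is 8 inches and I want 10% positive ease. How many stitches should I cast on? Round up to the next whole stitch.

Cast on 58 stitches.

Finished = 8 × 1.10 = 8.80 in.
26 / 4 = 6.5 sts per inch.
8.80 × 6.5 = 57.20 sts.
→ 58 sts.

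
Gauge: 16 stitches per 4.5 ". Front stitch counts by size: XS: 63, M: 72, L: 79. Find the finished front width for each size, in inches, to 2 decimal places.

16/4.5 = 3.556 sts per in.
XS: 63 / 3.556 = 17.719 → 17.72 in.
M: 72 / 3.556 = 20.250 → 20.25 in.
L: 79 / 3.556 = 22.219 → 22.22 in.

XS 17.72 inches; M 20.25 inches; L 22.22 inches.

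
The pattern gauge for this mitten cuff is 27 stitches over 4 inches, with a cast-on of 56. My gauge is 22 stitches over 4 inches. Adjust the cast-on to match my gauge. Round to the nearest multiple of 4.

CO 44 sts.

Scale factor = 22 / 27 = 0.815.
56 × 22 / 27 = 45.63 sts.
→ 44 sts.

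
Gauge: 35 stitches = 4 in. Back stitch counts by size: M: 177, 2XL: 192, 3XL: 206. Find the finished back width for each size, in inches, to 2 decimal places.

M 20.23 inches; 2XL 21.94 inches; 3XL 23.54 inches.

35/4 = 8.75 sts per in.
M: 177 / 8.75 = 20.229 → 20.23 in.
2XL: 192 / 8.75 = 21.943 → 21.94 in.
3XL: 206 / 8.75 = 23.543 → 23.54 in.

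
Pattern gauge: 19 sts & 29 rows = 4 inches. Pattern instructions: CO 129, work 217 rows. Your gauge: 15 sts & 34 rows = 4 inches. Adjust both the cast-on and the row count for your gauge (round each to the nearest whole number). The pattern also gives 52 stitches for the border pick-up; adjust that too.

Stitches: 129 × 15/19 = 101.84 → 102.
Rows: 217 × 34/29 = 254.41 → 254.
border pick-up: 52 × 15/19 = 41.05 → 41.

Cast on 102 stitches; work 254 rows; border pick-up 41 stitches.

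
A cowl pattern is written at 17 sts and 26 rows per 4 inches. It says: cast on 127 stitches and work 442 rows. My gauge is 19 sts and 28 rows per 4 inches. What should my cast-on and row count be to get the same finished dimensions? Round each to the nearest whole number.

Stitches: 127 × 19/17 = 141.94 → 142.
Rows: 442 × 28/26 = 476.00 → 476.

Cast on 142 stitches; work 476 rows.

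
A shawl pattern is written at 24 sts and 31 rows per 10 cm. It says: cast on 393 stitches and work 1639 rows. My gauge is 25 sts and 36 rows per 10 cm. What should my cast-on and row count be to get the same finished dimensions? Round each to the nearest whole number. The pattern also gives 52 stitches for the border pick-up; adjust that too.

Stitches: 393 × 25/24 = 409.38 → 409.
Rows: 1639 × 36/31 = 1903.35 → 1903.
border pick-up: 52 × 25/24 = 54.17 → 54.

Cast on 409 stitches; work 1903 rows; border pick-up 54 stitches.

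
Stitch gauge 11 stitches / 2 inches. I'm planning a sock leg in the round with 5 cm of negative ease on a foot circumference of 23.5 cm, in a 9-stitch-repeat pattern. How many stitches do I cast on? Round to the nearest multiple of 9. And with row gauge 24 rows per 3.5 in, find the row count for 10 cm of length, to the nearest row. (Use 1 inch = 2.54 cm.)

Finished = 23.5 − 5 = 18.5 cm.
18.5 cm × 1/2.54 = 7.28 inches.
11/2 = 5.5 sts per in; 7.28 × 5.5 = 40.06 sts.
Nearest multiple of 9 → 36.
10 cm = 3.94 inches; × 6.857 = 27.00 → 27 rows.

Cast on 36 stitches; work 27 rows.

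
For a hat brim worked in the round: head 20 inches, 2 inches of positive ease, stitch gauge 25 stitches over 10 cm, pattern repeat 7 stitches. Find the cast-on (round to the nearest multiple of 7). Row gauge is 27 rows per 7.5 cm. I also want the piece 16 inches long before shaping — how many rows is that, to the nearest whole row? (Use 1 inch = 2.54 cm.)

Cast on 140 stitches; work 146 rows.

Finished = 20 + 2 = 22 inches.
22 inches × 2.54 = 55.88 cm.
25/10 = 2.5 sts per cm; 55.88 × 2.5 = 139.70 sts.
Nearest multiple of 7 → 140.
16 inches = 40.64 cm; × 3.6 = 146.30 → 146 rows.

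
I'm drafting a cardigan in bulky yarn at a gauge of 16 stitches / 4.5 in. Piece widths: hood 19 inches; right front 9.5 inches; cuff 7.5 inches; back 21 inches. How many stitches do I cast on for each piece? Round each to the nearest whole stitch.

Rate = 16/4.5 = 3.556 sts per in.
hood: 19 × 3.556 = 67.56 → 68.
right front: 9.5 × 3.556 = 33.78 → 34.
cuff: 7.5 × 3.556 = 26.67 → 27.
back: 21 × 3.556 = 74.67 → 75.

hood 68; right front 34; cuff 27; back 75.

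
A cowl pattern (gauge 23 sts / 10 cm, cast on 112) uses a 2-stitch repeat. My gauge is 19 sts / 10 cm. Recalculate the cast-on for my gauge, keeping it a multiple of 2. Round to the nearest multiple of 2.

112 × 19 / 23 = 92.52.
Nearest multiple of 2: 92.

Cast on 92 stitches.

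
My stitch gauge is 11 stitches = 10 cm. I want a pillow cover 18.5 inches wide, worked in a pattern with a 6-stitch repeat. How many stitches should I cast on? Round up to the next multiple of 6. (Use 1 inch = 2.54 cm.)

18.5 in = 18.5 × 2.54 = 46.99 cm.
11 / 10 = 1.1 sts/cm.
46.99 × 1.1 = 51.69 sts.
→ 54.

Cast on 54 stitches.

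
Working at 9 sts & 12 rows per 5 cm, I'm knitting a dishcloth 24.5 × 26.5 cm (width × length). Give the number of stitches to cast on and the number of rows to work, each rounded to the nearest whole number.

Cast on 44 stitches and work 64 rows.

Stitch gauge = 9/5 = 1.8 sts/cm; 24.5 × 1.8 = 44.10 → 44 sts.
Row gauge = 12/5 = 2.4 rows/cm; 26.5 × 2.4 = 63.60 → 64 rows.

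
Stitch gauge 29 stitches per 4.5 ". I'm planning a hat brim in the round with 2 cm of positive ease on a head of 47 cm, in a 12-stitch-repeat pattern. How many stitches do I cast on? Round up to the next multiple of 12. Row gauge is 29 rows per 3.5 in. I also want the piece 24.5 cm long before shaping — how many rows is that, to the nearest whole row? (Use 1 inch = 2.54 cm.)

Finished = 47 + 2 = 49 cm.
49 cm × 1/2.54 = 19.29 inches.
29/4.5 = 6.444 sts per in; 19.29 × 6.444 = 124.32 sts.
Next multiple of 12 → 132.
24.5 cm = 9.65 inches; × 8.286 = 79.92 → 80 rows.

Cast on 132 stitches; work 80 rows.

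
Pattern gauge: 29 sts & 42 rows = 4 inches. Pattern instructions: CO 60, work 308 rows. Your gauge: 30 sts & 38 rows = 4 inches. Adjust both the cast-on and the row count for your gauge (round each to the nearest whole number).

Cast on 62 stitches; work 279 rows.

Stitches: 60 × 30/29 = 62.07 → 62.
Rows: 308 × 38/42 = 278.67 → 279.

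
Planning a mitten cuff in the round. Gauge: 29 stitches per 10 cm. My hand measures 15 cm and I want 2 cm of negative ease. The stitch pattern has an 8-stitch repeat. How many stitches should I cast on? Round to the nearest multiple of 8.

Finished = 15 − 2 = 13 cm.
29 / 10 = 2.9 sts/cm.
13 × 2.9 = 37.70 sts.
Nearest multiple of 8: 40.

40 stitches.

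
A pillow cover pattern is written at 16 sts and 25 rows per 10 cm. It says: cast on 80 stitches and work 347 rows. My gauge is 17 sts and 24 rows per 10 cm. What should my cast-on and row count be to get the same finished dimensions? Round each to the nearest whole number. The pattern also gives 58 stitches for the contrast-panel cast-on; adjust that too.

Cast on 85 stitches; work 333 rows; contrast-panel cast-on 62 stitches.

Stitches: 80 × 17/16 = 85.00 → 85.
Rows: 347 × 24/25 = 333.12 → 333.
contrast-panel cast-on: 58 × 17/16 = 61.62 → 62.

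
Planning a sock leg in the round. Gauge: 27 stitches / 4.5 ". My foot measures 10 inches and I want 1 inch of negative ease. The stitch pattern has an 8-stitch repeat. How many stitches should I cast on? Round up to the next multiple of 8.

Cast on 56 stitches.

Finished = 10 − 1 = 9 inches.
27 / 4.5 = 6 sts/in.
9 × 6 = 54.00 sts.
Next multiple of 8: 56.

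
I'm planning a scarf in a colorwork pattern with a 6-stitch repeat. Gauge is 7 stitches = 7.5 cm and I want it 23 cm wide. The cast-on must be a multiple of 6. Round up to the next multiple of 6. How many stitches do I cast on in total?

7 / 7.5 = 0.933 sts per cm.
23 × 0.933 = 21.47 sts.
Next multiple of 6: 24.

24 stitches.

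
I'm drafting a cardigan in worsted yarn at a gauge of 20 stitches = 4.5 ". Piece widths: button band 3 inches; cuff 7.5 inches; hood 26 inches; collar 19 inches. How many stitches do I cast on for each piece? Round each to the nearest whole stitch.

button band 13; cuff 33; hood 116; collar 84.

Rate = 20/4.5 = 4.444 sts per in.
button band: 3 × 4.444 = 13.33 → 13.
cuff: 7.5 × 4.444 = 33.33 → 33.
hood: 26 × 4.444 = 115.56 → 116.
collar: 19 × 4.444 = 84.44 → 84.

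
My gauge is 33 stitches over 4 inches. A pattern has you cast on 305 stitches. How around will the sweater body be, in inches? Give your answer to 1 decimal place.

33 stitches / 4 inch = 8.25 stitches per inch.
305 / 8.25 = 36.97 inches.

37.0 inches.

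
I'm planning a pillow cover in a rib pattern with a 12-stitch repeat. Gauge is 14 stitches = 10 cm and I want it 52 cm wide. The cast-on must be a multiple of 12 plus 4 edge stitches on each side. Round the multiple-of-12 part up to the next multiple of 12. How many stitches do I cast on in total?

Cast on 80 stitches.

14 / 10 = 1.4 sts per cm.
52 × 1.4 = 72.80 sts.
Less 8 edge sts → 64.80 for the repeat.
Next multiple of 12: 72.
Add back 8 edge sts → 80.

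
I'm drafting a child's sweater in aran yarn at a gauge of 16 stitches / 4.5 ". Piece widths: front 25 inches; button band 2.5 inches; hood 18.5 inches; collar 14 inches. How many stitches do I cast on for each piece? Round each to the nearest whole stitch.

Rate = 16/4.5 = 3.556 sts per in.
front: 25 × 3.556 = 88.89 → 89.
button band: 2.5 × 3.556 = 8.89 → 9.
hood: 18.5 × 3.556 = 65.78 → 66.
collar: 14 × 3.556 = 49.78 → 50.

front 89; button band 9; hood 66; collar 50.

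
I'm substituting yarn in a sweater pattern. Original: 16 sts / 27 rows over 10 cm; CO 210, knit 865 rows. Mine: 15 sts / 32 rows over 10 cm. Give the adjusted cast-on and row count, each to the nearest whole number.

Stitches: 210 × 15/16 = 196.88 → 197.
Rows: 865 × 32/27 = 1025.19 → 1025.

Cast on 197 stitches; work 1025 rows.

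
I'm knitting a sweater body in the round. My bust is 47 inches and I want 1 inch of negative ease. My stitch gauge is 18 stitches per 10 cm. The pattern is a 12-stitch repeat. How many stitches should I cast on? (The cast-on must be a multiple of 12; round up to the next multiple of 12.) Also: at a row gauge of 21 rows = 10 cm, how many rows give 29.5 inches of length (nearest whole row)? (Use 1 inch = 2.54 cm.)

Finished = 47 − 1 = 46 inches.
46 inches × 2.54 = 116.84 cm.
18/10 = 1.8 sts per cm; 116.84 × 1.8 = 210.31 sts.
Next multiple of 12 → 216.
29.5 inches = 74.93 cm; × 2.1 = 157.35 → 157 rows.

Cast on 216 stitches; work 157 rows.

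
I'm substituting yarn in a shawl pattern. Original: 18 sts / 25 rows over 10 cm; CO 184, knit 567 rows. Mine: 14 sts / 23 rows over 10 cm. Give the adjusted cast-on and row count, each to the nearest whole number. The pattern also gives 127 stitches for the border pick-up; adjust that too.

Stitches: 184 × 14/18 = 143.11 → 143.
Rows: 567 × 23/25 = 521.64 → 522.
border pick-up: 127 × 14/18 = 98.78 → 99.

Cast on 143 stitches; work 522 rows; border pick-up 99 stitches.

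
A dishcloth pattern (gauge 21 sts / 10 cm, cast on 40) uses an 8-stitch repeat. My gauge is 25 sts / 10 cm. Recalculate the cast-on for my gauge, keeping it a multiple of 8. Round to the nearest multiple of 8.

CO 48 sts.

40 × 25 / 21 = 47.62.
Nearest multiple of 8: 48.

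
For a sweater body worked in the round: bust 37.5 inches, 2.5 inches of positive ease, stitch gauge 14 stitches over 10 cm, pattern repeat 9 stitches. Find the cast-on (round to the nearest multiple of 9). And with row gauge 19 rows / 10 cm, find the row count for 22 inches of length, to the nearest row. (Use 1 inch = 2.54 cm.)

Cast on 144 stitches; work 106 rows.

Finished = 37.5 + 2.5 = 40 inches.
40 inches × 2.54 = 101.60 cm.
14/10 = 1.4 sts per cm; 101.60 × 1.4 = 142.24 sts.
Nearest multiple of 9 → 144.
22 inches = 55.88 cm; × 1.9 = 106.17 → 106 rows.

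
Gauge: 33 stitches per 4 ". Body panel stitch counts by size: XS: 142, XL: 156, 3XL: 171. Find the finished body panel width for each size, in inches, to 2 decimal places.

XS 17.21 inches; XL 18.91 inches; 3XL 20.73 inches.

33/4 = 8.25 sts per in.
XS: 142 / 8.25 = 17.212 → 17.21 in.
XL: 156 / 8.25 = 18.909 → 18.91 in.
3XL: 171 / 8.25 = 20.727 → 20.73 in.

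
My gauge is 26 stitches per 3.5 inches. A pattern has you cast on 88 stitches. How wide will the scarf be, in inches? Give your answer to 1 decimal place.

11.8 inches.

26 stitches / 3.5 inch = 7.429 stitches per inch.
88 / 7.429 = 11.85 inches.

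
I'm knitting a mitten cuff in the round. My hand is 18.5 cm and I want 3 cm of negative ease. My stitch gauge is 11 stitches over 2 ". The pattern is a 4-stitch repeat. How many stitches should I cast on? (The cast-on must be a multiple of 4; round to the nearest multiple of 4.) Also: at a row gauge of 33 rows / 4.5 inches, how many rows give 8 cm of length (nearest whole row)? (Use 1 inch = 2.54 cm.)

Finished = 18.5 − 3 = 15.5 cm.
15.5 cm × 1/2.54 = 6.10 inches.
11/2 = 5.5 sts per in; 6.10 × 5.5 = 33.56 sts.
Nearest multiple of 4 → 32.
8 cm = 3.15 inches; × 7.333 = 23.10 → 23 rows.

Cast on 32 stitches; work 23 rows.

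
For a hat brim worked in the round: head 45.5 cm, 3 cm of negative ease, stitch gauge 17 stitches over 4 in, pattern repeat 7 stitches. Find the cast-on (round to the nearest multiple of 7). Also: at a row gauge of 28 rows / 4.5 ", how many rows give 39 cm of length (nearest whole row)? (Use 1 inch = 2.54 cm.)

Cast on 70 stitches; work 96 rows.

Finished = 45.5 − 3 = 42.5 cm.
42.5 cm × 1/2.54 = 16.73 inches.
17/4 = 4.25 sts per in; 16.73 × 4.25 = 71.11 sts.
Nearest multiple of 7 → 70.
39 cm = 15.35 inches; × 6.222 = 95.54 → 96 rows.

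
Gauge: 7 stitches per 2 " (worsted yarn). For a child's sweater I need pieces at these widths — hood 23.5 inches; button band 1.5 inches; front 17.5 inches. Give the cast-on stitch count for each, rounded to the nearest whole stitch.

Rate = 7/2 = 3.5 sts per in.
hood: 23.5 × 3.5 = 82.25 → 82.
button band: 1.5 × 3.5 = 5.25 → 5.
front: 17.5 × 3.5 = 61.25 → 61.

hood 82; button band 5; front 61.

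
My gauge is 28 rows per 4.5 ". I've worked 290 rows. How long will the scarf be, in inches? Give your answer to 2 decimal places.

28 rows / 4.5 inch = 6.222 rows per inch.
290 / 6.222 = 46.607 inches.

46.61 inches.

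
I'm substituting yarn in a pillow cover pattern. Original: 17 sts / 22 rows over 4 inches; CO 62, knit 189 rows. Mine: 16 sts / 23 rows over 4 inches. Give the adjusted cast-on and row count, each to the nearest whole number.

Cast on 58 stitches; work 198 rows.

Stitches: 62 × 16/17 = 58.35 → 58.
Rows: 189 × 23/22 = 197.59 → 198.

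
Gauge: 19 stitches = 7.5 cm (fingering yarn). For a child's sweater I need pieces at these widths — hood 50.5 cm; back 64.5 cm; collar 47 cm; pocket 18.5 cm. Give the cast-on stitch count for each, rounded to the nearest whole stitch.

hood 128; back 163; collar 119; pocket 47.

Rate = 19/7.5 = 2.533 sts per cm.
hood: 50.5 × 2.533 = 127.93 → 128.
back: 64.5 × 2.533 = 163.40 → 163.
collar: 47 × 2.533 = 119.07 → 119.
pocket: 18.5 × 2.533 = 46.87 → 47.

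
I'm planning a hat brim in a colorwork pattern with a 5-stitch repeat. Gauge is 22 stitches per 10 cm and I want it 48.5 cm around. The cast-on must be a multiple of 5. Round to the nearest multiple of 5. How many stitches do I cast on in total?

22 / 10 = 2.2 sts per cm.
48.5 × 2.2 = 106.70 sts.
Nearest multiple of 5: 105.

105 stitches.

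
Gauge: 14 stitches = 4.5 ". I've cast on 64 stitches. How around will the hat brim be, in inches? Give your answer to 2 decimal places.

20.57 inches.

14 stitches / 4.5 inch = 3.111 stitches per inch.
64 / 3.111 = 20.571 inches.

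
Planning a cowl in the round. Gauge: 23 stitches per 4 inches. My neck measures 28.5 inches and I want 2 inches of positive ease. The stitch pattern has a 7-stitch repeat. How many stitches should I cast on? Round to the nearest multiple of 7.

175 stitches.

Finished = 28.5 + 2 = 30.5 inches.
23 / 4 = 5.75 sts/in.
30.5 × 5.75 = 175.38 sts.
Nearest multiple of 7: 175.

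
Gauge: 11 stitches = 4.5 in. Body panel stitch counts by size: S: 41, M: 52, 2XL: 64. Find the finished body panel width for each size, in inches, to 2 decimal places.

11/4.5 = 2.444 sts per in.
S: 41 / 2.444 = 16.773 → 16.77 in.
M: 52 / 2.444 = 21.273 → 21.27 in.
2XL: 64 / 2.444 = 26.182 → 26.18 in.

S 16.77 inches; M 21.27 inches; 2XL 26.18 inches.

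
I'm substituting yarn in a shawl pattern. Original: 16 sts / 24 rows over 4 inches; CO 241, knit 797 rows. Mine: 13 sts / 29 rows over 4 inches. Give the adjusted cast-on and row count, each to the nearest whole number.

Cast on 196 stitches; work 963 rows.

Stitches: 241 × 13/16 = 195.81 → 196.
Rows: 797 × 29/24 = 963.04 → 963.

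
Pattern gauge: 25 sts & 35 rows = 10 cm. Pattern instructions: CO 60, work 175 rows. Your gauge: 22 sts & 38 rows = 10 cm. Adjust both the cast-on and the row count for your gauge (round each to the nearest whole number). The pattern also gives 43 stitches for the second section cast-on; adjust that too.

Cast on 53 stitches; work 190 rows; second section cast-on 38 stitches.

Stitches: 60 × 22/25 = 52.80 → 53.
Rows: 175 × 38/35 = 190.00 → 190.
second section cast-on: 43 × 22/25 = 37.84 → 38.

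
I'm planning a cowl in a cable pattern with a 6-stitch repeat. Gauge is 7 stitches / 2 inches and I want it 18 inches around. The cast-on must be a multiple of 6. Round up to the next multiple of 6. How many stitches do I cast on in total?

7 / 2 = 3.5 sts per inch.
18 × 3.5 = 63.00 sts.
Next multiple of 6: 66.

66 stitches.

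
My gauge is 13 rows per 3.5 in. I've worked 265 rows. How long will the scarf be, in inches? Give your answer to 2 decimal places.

13 rows / 3.5 inch = 3.714 rows per inch.
265 / 3.714 = 71.346 inches.

71.35 inches.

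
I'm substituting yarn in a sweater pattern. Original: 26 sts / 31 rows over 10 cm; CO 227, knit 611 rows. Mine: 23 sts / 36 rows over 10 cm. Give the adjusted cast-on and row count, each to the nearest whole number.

Cast on 201 stitches; work 710 rows.

Stitches: 227 × 23/26 = 200.81 → 201.
Rows: 611 × 36/31 = 709.55 → 710.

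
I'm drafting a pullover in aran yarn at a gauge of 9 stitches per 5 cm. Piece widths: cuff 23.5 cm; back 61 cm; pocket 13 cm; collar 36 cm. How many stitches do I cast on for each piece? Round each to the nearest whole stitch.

Rate = 9/5 = 1.8 sts per cm.
cuff: 23.5 × 1.8 = 42.30 → 42.
back: 61 × 1.8 = 109.80 → 110.
pocket: 13 × 1.8 = 23.40 → 23.
collar: 36 × 1.8 = 64.80 → 65.

cuff 42; back 110; pocket 23; collar 65.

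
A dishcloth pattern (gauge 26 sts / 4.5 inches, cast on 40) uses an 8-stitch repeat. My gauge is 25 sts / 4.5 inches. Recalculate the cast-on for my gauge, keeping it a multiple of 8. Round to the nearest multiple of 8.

40 × 25 / 26 = 38.46.
Nearest multiple of 8: 40.

CO 40 sts.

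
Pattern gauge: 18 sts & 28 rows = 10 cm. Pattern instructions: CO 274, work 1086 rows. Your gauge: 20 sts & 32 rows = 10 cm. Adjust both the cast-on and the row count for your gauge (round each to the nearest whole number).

Stitches: 274 × 20/18 = 304.44 → 304.
Rows: 1086 × 32/28 = 1241.14 → 1241.

Cast on 304 stitches; work 1241 rows.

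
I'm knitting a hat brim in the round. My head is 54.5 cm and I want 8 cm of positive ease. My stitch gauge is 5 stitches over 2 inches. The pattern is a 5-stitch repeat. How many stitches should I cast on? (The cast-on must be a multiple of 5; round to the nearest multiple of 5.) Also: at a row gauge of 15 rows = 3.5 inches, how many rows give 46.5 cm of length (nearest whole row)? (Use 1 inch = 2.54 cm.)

Cast on 60 stitches; work 78 rows.

Finished = 54.5 + 8 = 62.5 cm.
62.5 cm × 1/2.54 = 24.61 inches.
5/2 = 2.5 sts per in; 24.61 × 2.5 = 61.52 sts.
Nearest multiple of 5 → 60.
46.5 cm = 18.31 inches; × 4.286 = 78.46 → 78 rows.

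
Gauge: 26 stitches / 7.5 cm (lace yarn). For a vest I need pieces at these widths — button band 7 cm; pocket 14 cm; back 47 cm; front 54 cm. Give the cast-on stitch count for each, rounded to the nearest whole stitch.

button band 24; pocket 49; back 163; front 187.

Rate = 26/7.5 = 3.467 sts per cm.
button band: 7 × 3.467 = 24.27 → 24.
pocket: 14 × 3.467 = 48.53 → 49.
back: 47 × 3.467 = 162.93 → 163.
front: 54 × 3.467 = 187.20 → 187.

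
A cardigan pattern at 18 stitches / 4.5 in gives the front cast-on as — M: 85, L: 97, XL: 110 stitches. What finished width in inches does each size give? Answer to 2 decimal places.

M 21.25 inches; L 24.25 inches; XL 27.50 inches.

18/4.5 = 4 sts per in.
M: 85 / 4 = 21.250 → 21.25 in.
L: 97 / 4 = 24.250 → 24.25 in.
XL: 110 / 4 = 27.500 → 27.50 in.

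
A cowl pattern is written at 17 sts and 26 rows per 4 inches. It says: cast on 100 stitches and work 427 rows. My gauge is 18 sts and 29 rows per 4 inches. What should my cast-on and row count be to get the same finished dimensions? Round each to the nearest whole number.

Cast on 106 stitches; work 476 rows.

Stitches: 100 × 18/17 = 105.88 → 106.
Rows: 427 × 29/26 = 476.27 → 476.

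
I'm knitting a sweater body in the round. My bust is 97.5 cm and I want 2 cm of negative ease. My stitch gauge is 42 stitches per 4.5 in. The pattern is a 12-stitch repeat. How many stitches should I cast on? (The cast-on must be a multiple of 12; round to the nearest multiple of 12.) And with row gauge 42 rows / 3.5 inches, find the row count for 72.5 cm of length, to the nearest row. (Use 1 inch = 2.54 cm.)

Finished = 97.5 − 2 = 95.5 cm.
95.5 cm × 1/2.54 = 37.60 inches.
42/4.5 = 9.333 sts per in; 37.60 × 9.333 = 350.92 sts.
Nearest multiple of 12 → 348.
72.5 cm = 28.54 inches; × 12 = 342.52 → 343 rows.

Cast on 348 stitches; work 343 rows.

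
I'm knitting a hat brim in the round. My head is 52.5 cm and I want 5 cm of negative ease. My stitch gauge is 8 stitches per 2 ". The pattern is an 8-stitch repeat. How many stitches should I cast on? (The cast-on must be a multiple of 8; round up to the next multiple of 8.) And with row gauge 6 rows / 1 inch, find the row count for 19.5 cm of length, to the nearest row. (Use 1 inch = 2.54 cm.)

Cast on 80 stitches; work 46 rows.

Finished = 52.5 − 5 = 47.5 cm.
47.5 cm × 1/2.54 = 18.70 inches.
8/2 = 4 sts per in; 18.70 × 4 = 74.80 sts.
Next multiple of 8 → 80.
19.5 cm = 7.68 inches; × 6 = 46.06 → 46 rows.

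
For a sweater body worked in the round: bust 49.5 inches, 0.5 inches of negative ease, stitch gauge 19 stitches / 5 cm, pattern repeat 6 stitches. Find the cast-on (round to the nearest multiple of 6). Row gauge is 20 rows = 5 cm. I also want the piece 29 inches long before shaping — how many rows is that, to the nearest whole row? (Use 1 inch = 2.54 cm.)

Finished = 49.5 − 0.5 = 49 inches.
49 inches × 2.54 = 124.46 cm.
19/5 = 3.8 sts per cm; 124.46 × 3.8 = 472.95 sts.
Nearest multiple of 6 → 474.
29 inches = 73.66 cm; × 4 = 294.64 → 295 rows.

Cast on 474 stitches; work 295 rows.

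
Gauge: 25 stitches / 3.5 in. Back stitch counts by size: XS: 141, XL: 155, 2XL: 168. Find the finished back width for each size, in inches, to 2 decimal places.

25/3.5 = 7.143 sts per in.
XS: 141 / 7.143 = 19.740 → 19.74 in.
XL: 155 / 7.143 = 21.700 → 21.70 in.
2XL: 168 / 7.143 = 23.520 → 23.52 in.

XS 19.74 inches; XL 21.70 inches; 2XL 23.52 inches.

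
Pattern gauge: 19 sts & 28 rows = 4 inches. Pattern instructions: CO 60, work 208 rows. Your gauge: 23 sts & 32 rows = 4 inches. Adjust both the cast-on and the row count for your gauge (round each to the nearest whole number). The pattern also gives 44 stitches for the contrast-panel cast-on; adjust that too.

Cast on 73 stitches; work 238 rows; contrast-panel cast-on 53 stitches.

Stitches: 60 × 23/19 = 72.63 → 73.
Rows: 208 × 32/28 = 237.71 → 238.
contrast-panel cast-on: 44 × 23/19 = 53.26 → 53.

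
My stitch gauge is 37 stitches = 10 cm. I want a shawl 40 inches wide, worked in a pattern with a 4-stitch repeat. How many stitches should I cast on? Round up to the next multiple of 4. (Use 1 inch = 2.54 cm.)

40 in = 40 × 2.54 = 101.60 cm.
37 / 10 = 3.7 sts/cm.
101.60 × 3.7 = 375.92 sts.
→ 376.

CO 376 sts.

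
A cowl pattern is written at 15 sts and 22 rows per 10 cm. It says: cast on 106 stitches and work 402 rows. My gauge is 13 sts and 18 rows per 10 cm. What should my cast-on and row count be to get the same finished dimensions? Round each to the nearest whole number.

Cast on 92 stitches; work 329 rows.

Stitches: 106 × 13/15 = 91.87 → 92.
Rows: 402 × 18/22 = 328.91 → 329.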